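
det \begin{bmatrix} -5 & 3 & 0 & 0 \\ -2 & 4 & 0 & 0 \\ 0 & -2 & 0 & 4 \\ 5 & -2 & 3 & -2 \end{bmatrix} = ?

The matrix is block lower-triangular with a 2×2 block and a 2×2 block on the diagonal, so its determinant equals the product of the determinants of the diagonal blocks.
det of the 2×2 block = -14
det of the 2×2 block = -12
det = (-14)·(-12) = 168

The determinant is 168.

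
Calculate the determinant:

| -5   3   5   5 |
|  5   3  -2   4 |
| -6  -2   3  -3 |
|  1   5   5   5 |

-72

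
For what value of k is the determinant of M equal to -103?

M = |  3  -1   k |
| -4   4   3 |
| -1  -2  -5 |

k = -7

Expanding along the row containing k, det(M) is linear in k: det(M) = (12)·k + (-19).
Set (12)·k + (-19) = -103  ⇒  (12)·k = -84  ⇒  k = -7.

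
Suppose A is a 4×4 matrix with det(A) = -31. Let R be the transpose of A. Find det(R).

The determinant is -31.

det(Aᵀ) = det(A).
det(R) = (1)·(-31) = -31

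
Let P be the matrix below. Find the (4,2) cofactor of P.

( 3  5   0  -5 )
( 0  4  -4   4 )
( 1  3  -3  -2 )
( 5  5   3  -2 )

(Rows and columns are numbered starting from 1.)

Delete row 4 and column 2; the remaining 3×3 submatrix is [3 0 -5; 0 -4 4; 1 -3 -2].
Its determinant is 40.
The cofactor carries sign (−1)^(4+2) = +1, so C_{4,2} = +(40) = 40.

40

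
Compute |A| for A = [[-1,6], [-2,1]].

det(A) = (-1)·1 − 6·(-2) = -1 − (-12) = 11

11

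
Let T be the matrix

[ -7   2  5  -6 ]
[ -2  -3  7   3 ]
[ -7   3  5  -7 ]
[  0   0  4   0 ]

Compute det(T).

The determinant is -32.

Expand along row 4 (it has 3 zeros):
  − (4) · M_43   where M_43 = det([-7 2 -6; -2 -3 3; -7 3 -7]) = 8
det = (-1)·(4)·(8) = -32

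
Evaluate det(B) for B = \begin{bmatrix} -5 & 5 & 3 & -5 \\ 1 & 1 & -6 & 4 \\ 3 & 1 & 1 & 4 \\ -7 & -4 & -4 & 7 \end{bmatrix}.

-2253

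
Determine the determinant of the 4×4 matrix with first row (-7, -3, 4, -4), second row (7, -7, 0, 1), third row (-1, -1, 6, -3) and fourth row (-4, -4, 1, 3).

Expand along row 2 (it has 1 zero):
  − (7) · M_21   where M_21 = det([-3 4 -4; -1 6 -3; -4 1 3]) = -95
  + (-7) · M_22   where M_22 = det([-7 4 -4; -1 6 -3; -4 1 3]) = -179
  + (1) · M_24   where M_24 = det([-7 -3 4; -1 -1 6; -4 -4 1]) = -92
det = (-1)·(7)·(-95) + (+1)·(-7)·(-179) + (+1)·(1)·(-92) = 1826

1826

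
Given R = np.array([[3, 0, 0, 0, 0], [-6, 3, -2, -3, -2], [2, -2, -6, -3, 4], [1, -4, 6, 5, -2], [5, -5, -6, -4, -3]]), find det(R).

Expand along row 1 (it has 4 zeros):
  + (3) · M_11   where M_11 = det([3 -2 -3 -2; -2 -6 -3 4; -4 6 5 -2; -5 -6 -4 -3]) = -72
det = (+1)·(3)·(-72) = -216

|R| = -216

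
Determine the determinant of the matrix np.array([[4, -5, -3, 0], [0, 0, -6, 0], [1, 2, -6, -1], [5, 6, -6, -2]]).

Expand along row 2 (it has 3 zeros):
  − (-6) · M_23   where M_23 = det([4 -5 0; 1 2 -1; 5 6 -2]) = 23
det = (-1)·(-6)·(23) = 138

138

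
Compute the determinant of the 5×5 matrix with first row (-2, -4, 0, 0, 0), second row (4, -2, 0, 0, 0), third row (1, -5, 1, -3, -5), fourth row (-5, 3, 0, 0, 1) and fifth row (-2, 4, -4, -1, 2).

The determinant is 260.

The matrix is block lower-triangular with a 2×2 block and a 3×3 block on the diagonal, so its determinant equals the product of the determinants of the diagonal blocks.
det of the 2×2 block = 20
det of the 3×3 block = 13
det = (20)·(13) = 260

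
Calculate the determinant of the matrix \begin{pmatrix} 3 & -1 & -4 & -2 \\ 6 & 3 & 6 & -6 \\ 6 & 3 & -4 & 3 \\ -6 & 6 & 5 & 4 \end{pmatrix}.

Expand along row 1:
  + (3) · M_11   where M_11 = det([3 6 -6; 3 -4 3; 6 5 4]) = -291
  − (-1) · M_12   where M_12 = det([6 6 -6; 6 -4 3; -6 5 4]) = -474
  + (-4) · M_13   where M_13 = det([6 3 -6; 6 3 3; -6 6 4]) = -486
  − (-2) · M_14   where M_14 = det([6 3 6; 6 3 -4; -6 6 5]) = 540
det = (+1)·(3)·(-291) + (-1)·(-1)·(-474) + (+1)·(-4)·(-486) + (-1)·(-2)·(540) = 1677

1677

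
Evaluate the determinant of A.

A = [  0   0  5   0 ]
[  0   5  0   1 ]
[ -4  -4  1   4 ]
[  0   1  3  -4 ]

The determinant is -420.

Expand along row 1 (it has 3 zeros):
  + (5) · M_13   where M_13 = det([0 5 1; -4 -4 4; 0 1 -4]) = -84
det = (+1)·(5)·(-84) = -420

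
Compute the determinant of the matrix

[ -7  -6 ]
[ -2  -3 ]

The determinant is 9.

det = (-7)·(-3) − (-6)·(-2) = 21 − 12 = 9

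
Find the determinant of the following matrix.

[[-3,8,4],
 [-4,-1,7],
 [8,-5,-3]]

The determinant is 350.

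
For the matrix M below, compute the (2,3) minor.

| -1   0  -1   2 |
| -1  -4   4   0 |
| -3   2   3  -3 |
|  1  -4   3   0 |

32

Delete row 2 and column 3; the remaining 3×3 submatrix is [-1 0 2; -3 2 -3; 1 -4 0].
Its determinant is 32.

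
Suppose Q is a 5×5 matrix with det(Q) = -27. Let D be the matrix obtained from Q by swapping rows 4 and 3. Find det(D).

27

Swapping two rows multiplies the determinant by −1.
det(D) = (-1)·(-27) = 27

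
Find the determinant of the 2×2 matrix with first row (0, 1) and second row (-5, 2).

det = 0·2 − 1·(-5) = 0 − (-5) = 5

The determinant is 5.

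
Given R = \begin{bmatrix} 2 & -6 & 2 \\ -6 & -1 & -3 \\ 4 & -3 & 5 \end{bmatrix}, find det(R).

Expand along column 1:
  + 2 · |-1 -3; -3 5| = 2·(-5 − 9) = -28
  − (-6) · |-6 2; -3 5| = −(-6)·(-30 − (-6)) = -144
  + 4 · |-6 2; -1 -3| = 4·(18 − (-2)) = 80
Sum: (-28) + (-144) + (80) = -92

|R| = -92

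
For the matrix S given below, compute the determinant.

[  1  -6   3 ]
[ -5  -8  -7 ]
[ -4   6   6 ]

det(S) = -540

Expand along column 1:
  + 1 · |-8 -7; 6 6| = 1·(-48 − (-42)) = -6
  − (-5) · |-6 3; 6 6| = −(-5)·(-36 − 18) = -270
  + (-4) · |-6 3; -8 -7| = (-4)·(42 − (-24)) = -264
Sum: (-6) + (-270) + (-264) = -540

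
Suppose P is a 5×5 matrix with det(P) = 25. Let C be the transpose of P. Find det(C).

det(Pᵀ) = det(P).
det(C) = (1)·(25) = 25

The determinant is 25.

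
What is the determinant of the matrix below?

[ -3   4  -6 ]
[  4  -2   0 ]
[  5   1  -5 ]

-34

Expand along column 3:
  + (-6) · |4 -2; 5 1| = (-6)·(4 − (-10)) = -84
  + (-5) · |-3 4; 4 -2| = (-5)·(6 − 16) = 50
Sum: (-84) + (50) = -34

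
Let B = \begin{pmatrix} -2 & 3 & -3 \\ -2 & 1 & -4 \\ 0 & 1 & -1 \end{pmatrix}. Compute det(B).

-6

Expand along row 3:
  − 1 · |-2 -3; -2 -4| = −1·(8 − 6) = -2
  + (-1) · |-2 3; -2 1| = (-1)·(-2 − (-6)) = -4
Sum: (-2) + (-4) = -6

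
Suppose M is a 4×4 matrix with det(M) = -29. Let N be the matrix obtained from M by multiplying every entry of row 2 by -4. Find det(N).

det(N) = 116

Scaling one row by -4 multiplies the determinant by -4.
det(N) = (-4)·(-29) = 116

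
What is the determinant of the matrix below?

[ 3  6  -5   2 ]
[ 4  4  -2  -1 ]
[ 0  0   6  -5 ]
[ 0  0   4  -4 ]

48

The matrix is block upper-triangular with a 2×2 block and a 2×2 block on the diagonal, so its determinant equals the product of the determinants of the diagonal blocks.
det of the 2×2 block = -12
det of the 2×2 block = -4
det = (-12)·(-4) = 48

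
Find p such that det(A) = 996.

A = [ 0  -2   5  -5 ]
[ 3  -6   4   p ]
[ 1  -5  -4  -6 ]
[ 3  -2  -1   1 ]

4

Expanding along the column containing p, det(A) is linear in p: det(A) = (87)·p + (648).
Set (87)·p + (648) = 996  ⇒  (87)·p = 348  ⇒  p = 4.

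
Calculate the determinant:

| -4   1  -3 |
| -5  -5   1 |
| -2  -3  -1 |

Expand along column 1:
  + (-4) · |-5 1; -3 -1| = (-4)·(5 − (-3)) = -32
  − (-5) · |1 -3; -3 -1| = −(-5)·(-1 − 9) = -50
  + (-2) · |1 -3; -5 1| = (-2)·(1 − 15) = 28
Sum: (-32) + (-50) + (28) = -54

The determinant is -54.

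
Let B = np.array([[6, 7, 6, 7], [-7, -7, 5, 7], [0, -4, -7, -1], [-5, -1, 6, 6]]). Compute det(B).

Expand along row 3 (it has 1 zero):
  − (-4) · M_32   where M_32 = det([6 6 7; -7 5 7; -5 6 6]) = -149
  + (-7) · M_33   where M_33 = det([6 7 7; -7 -7 7; -5 -1 6]) = -357
  − (-1) · M_34   where M_34 = det([6 7 6; -7 -7 5; -5 -1 6]) = -271
det = (-1)·(-4)·(-149) + (+1)·(-7)·(-357) + (-1)·(-1)·(-271) = 1632

|B| = 1632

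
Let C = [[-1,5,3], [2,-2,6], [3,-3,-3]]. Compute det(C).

The determinant is 96.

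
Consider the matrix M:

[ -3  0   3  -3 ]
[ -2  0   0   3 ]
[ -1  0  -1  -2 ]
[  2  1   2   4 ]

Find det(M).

-36

Expand along column 2 (it has 3 zeros):
  + (1) · M_42   where M_42 = det([-3 3 -3; -2 0 3; -1 -1 -2]) = -36
det = (+1)·(1)·(-36) = -36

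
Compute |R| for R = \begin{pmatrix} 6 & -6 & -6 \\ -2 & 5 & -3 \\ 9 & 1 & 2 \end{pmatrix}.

Expand along column 1:
  + 6 · |5 -3; 1 2| = 6·(10 − (-3)) = 78
  − (-2) · |-6 -6; 1 2| = −(-2)·(-12 − (-6)) = -12
  + 9 · |-6 -6; 5 -3| = 9·(18 − (-30)) = 432
Sum: (78) + (-12) + (432) = 498

The determinant is 498.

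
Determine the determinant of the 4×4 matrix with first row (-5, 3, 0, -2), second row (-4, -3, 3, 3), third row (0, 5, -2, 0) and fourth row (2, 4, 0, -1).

-277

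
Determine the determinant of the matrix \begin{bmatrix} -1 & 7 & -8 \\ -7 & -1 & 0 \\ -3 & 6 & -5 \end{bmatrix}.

The determinant is 110.

Expand along column 3:
  + (-8) · |-7 -1; -3 6| = (-8)·(-42 − 3) = 360
  + (-5) · |-1 7; -7 -1| = (-5)·(1 − (-49)) = -250
Sum: (360) + (-250) = 110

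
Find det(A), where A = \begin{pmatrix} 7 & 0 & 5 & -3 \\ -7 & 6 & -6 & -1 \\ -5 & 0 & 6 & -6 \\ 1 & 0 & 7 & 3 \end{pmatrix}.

Expand along column 2 (it has 3 zeros):
  + (6) · M_22   where M_22 = det([7 5 -3; -5 6 -6; 1 7 3]) = 588
det = (+1)·(6)·(588) = 3528

|A| = 3528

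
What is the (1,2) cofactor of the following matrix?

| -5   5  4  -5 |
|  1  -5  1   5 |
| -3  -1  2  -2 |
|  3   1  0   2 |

Delete row 1 and column 2; the remaining 3×3 submatrix is [1 1 5; -3 2 -2; 3 0 2].
Its determinant is -26.
The cofactor carries sign (−1)^(1+2) = −1, so C_{1,2} = −(-26) = 26.

The cofactor is 26.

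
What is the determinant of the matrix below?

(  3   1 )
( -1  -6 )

-17

det = 3·(-6) − 1·(-1) = -18 − (-1) = -17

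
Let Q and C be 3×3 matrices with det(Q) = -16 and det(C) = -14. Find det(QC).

det(QC) = 224

det(QC) = det(Q)·det(C) = (-16)·(-14) = 224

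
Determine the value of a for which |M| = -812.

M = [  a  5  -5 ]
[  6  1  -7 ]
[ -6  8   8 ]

-8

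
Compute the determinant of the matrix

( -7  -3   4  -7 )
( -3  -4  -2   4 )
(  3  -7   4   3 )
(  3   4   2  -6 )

-648

Expand along row 1:
  + (-7) · M_11   where M_11 = det([-4 -2 4; -7 4 3; 4 2 -6]) = 60
  − (-3) · M_12   where M_12 = det([-3 -2 4; 3 4 3; 3 2 -6]) = 12
  + (4) · M_13   where M_13 = det([-3 -4 4; 3 -7 3; 3 4 -6]) = -66
  − (-7) · M_14   where M_14 = det([-3 -4 -2; 3 -7 4; 3 4 2]) = 0
det = (+1)·(-7)·(60) + (-1)·(-3)·(12) + (+1)·(4)·(-66) + (-1)·(-7)·(0) = -648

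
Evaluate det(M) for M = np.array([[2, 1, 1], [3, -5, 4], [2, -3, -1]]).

46

Expand along row 1:
  + 2 · |-5 4; -3 -1| = 2·(5 − (-12)) = 34
  − 1 · |3 4; 2 -1| = −1·(-3 − 8) = 11
  + 1 · |3 -5; 2 -3| = 1·(-9 − (-10)) = 1
Sum: (34) + (11) + (1) = 46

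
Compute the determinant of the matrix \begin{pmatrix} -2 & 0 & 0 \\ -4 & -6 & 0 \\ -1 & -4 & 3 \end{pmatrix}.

36

The matrix is lower triangular, so the determinant is the product of the diagonal entries:
det = (-2) · (-6) · (3) = 36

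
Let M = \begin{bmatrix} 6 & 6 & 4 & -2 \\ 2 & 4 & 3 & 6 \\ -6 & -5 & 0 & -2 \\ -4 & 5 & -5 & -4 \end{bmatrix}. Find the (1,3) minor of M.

-304

Delete row 1 and column 3; the remaining 3×3 submatrix is [2 4 6; -6 -5 -2; -4 5 -4].
Its determinant is -304.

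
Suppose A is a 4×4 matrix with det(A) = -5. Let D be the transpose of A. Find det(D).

det(Aᵀ) = det(A).
det(D) = (1)·(-5) = -5

-5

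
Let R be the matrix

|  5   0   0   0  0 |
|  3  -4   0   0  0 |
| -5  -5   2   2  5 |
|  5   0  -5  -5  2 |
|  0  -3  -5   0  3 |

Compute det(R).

R is block lower-triangular with a 2×2 block and a 3×3 block on the diagonal, so its determinant equals the product of the determinants of the diagonal blocks.
det of the 2×2 block = -20
det of the 3×3 block = -145
det = (-20)·(-145) = 2900

The determinant is 2900.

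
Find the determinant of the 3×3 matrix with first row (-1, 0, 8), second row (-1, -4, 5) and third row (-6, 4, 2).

The determinant is -196.

Expand along row 1:
  + (-1) · |-4 5; 4 2| = (-1)·(-8 − 20) = 28
  + 8 · |-1 -4; -6 4| = 8·(-4 − 24) = -224
Sum: (28) + (-224) = -196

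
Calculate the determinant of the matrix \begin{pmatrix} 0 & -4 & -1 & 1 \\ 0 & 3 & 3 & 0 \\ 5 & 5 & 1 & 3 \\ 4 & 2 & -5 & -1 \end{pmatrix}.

96

Expand along row 2 (it has 2 zeros):
  + (3) · M_22   where M_22 = det([0 -1 1; 5 1 3; 4 -5 -1]) = -46
  − (3) · M_23   where M_23 = det([0 -4 1; 5 5 3; 4 2 -1]) = -78
det = (+1)·(3)·(-46) + (-1)·(3)·(-78) = 96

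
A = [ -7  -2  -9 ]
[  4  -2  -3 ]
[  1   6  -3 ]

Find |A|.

|A| = -420

Expand along row 1:
  + (-7) · |-2 -3; 6 -3| = (-7)·(6 − (-18)) = -168
  − (-2) · |4 -3; 1 -3| = −(-2)·(-12 − (-3)) = -18
  + (-9) · |4 -2; 1 6| = (-9)·(24 − (-2)) = -234
Sum: (-168) + (-18) + (-234) = -420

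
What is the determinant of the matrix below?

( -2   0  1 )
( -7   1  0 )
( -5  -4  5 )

The determinant is 23.

Expand along column 2:
  + 1 · |-2 1; -5 5| = 1·(-10 − (-5)) = -5
  − (-4) · |-2 1; -7 0| = −(-4)·(0 − (-7)) = 28
Sum: (-5) + (28) = 23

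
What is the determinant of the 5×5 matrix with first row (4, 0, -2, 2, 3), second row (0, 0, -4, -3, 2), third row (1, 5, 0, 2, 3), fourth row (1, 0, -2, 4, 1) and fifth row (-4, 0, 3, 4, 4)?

2985

Expand along column 2 (it has 4 zeros):
  − (5) · M_32   where M_32 = det([4 -2 2 3; 0 -4 -3 2; 1 -2 4 1; -4 3 4 4]) = -597
det = (-1)·(5)·(-597) = 2985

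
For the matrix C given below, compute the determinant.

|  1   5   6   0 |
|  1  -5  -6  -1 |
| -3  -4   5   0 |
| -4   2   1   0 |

Expand along column 4 (it has 3 zeros):
  + (-1) · M_24   where M_24 = det([1 5 6; -3 -4 5; -4 2 1]) = -231
det = (+1)·(-1)·(-231) = 231

231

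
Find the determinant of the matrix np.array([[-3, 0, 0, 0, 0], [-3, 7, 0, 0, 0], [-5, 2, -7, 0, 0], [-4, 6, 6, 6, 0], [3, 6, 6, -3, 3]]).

The matrix is lower triangular, so the determinant is the product of the diagonal entries:
det = (-3) · (7) · (-7) · (6) · (3) = 2646

2646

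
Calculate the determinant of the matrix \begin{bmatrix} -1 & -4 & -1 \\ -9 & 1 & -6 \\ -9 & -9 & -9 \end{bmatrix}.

Expand along row 1:
  + (-1) · |1 -6; -9 -9| = (-1)·(-9 − 54) = 63
  − (-4) · |-9 -6; -9 -9| = −(-4)·(81 − 54) = 108
  + (-1) · |-9 1; -9 -9| = (-1)·(81 − (-9)) = -90
Sum: (63) + (108) + (-90) = 81

81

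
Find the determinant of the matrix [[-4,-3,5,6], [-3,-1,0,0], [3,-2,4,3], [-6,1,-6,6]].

303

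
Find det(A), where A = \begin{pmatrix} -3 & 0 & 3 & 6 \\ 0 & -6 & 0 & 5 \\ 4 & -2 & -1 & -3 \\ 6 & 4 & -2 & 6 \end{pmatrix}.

Expand along row 2 (it has 2 zeros):
  + (-6) · M_22   where M_22 = det([-3 3 6; 4 -1 -3; 6 -2 6]) = -102
  + (5) · M_24   where M_24 = det([-3 0 3; 4 -2 -1; 6 4 -2]) = 60
det = (+1)·(-6)·(-102) + (+1)·(5)·(60) = 912

|A| = 912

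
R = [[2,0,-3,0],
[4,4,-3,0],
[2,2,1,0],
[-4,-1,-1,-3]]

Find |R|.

|R| = -60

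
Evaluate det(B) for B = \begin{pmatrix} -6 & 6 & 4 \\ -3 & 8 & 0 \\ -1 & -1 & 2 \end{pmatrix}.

The determinant is -16.

Expand along column 3:
  + 4 · |-3 8; -1 -1| = 4·(3 − (-8)) = 44
  + 2 · |-6 6; -3 8| = 2·(-48 − (-18)) = -60
Sum: (44) + (-60) = -16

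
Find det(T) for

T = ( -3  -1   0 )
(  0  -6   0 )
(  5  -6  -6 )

-108

Expand along column 3:
  + (-6) · |-3 -1; 0 -6| = (-6)·(18 − 0) = -108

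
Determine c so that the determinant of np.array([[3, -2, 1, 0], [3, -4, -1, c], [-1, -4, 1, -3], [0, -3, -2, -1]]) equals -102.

-3

Expanding along the column containing c, det(M) is linear in c: det(M) = (40)·c + (18).
Set (40)·c + (18) = -102  ⇒  (40)·c = -120  ⇒  c = -3.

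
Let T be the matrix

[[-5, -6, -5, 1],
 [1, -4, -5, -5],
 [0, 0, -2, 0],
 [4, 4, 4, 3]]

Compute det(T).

Expand along row 3 (it has 3 zeros):
  + (-2) · M_33   where M_33 = det([-5 -6 1; 1 -4 -5; 4 4 3]) = 118
det = (+1)·(-2)·(118) = -236

-236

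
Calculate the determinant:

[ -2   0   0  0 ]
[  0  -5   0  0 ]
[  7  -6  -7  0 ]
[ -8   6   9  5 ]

-350

The matrix is lower triangular, so the determinant is the product of the diagonal entries:
det = (-2) · (-5) · (-7) · (5) = -350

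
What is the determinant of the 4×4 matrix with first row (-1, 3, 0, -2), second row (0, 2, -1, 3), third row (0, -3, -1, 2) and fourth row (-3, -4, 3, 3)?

97

Expand along column 1 (it has 2 zeros):
  + (-1) · M_11   where M_11 = det([2 -1 3; -3 -1 2; -4 3 3]) = -58
  − (-3) · M_41   where M_41 = det([3 0 -2; 2 -1 3; -3 -1 2]) = 13
det = (+1)·(-1)·(-58) + (-1)·(-3)·(13) = 97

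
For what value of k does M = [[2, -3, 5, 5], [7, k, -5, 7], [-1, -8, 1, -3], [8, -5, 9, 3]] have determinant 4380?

k = 0

Expanding along the column containing k, det(M) is linear in k: det(M) = (-130)·k + (4380).
Set (-130)·k + (4380) = 4380  ⇒  (-130)·k = 0  ⇒  k = 0.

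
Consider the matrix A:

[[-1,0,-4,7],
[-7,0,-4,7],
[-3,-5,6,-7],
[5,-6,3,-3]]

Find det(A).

Expand along column 2 (it has 2 zeros):
  − (-5) · M_32   where M_32 = det([-1 -4 7; -7 -4 7; 5 3 -3]) = -54
  + (-6) · M_42   where M_42 = det([-1 -4 7; -7 -4 7; -3 6 -7]) = -84
det = (-1)·(-5)·(-54) + (+1)·(-6)·(-84) = 234

The determinant is 234.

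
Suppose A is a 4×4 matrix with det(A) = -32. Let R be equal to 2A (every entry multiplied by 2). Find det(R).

-512

For a 4×4 matrix, det(2A) = 2^4·det(A) = 16·det(A).
det(R) = (16)·(-32) = -512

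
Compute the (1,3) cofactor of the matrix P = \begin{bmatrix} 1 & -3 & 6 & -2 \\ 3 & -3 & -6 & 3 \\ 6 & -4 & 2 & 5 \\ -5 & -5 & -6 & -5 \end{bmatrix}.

-30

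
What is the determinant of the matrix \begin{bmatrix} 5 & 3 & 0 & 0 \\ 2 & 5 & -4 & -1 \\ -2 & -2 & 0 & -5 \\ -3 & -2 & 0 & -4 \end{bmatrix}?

44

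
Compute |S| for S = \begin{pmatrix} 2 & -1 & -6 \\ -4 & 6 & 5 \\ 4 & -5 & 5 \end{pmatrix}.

Expand along row 1:
  + 2 · |6 5; -5 5| = 2·(30 − (-25)) = 110
  − (-1) · |-4 5; 4 5| = −(-1)·(-20 − 20) = -40
  + (-6) · |-4 6; 4 -5| = (-6)·(20 − 24) = 24
Sum: (110) + (-40) + (24) = 94

94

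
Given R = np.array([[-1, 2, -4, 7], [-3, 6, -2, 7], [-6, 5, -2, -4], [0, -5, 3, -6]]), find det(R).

Expand along row 4 (it has 1 zero):
  + (-5) · M_42   where M_42 = det([-1 -4 7; -3 -2 7; -6 -2 -4]) = 152
  − (3) · M_43   where M_43 = det([-1 2 7; -3 6 7; -6 5 -4]) = 98
  + (-6) · M_44   where M_44 = det([-1 2 -4; -3 6 -2; -6 5 -2]) = -70
det = (+1)·(-5)·(152) + (-1)·(3)·(98) + (+1)·(-6)·(-70) = -634

-634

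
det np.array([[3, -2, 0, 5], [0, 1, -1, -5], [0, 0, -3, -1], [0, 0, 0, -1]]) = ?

9

The matrix is upper triangular, so the determinant is the product of the diagonal entries:
det = (3) · (1) · (-3) · (-1) = 9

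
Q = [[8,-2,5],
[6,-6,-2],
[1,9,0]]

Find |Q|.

Expand along column 3:
  + 5 · |6 -6; 1 9| = 5·(54 − (-6)) = 300
  − (-2) · |8 -2; 1 9| = −(-2)·(72 − (-2)) = 148
Sum: (300) + (148) = 448

|Q| = 448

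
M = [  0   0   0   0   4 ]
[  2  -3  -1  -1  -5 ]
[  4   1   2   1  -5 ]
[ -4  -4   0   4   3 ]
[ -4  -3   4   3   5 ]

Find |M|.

The determinant is -1504.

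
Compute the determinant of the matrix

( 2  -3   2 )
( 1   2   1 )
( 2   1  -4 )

-42

Expand along row 1:
  + 2 · |2 1; 1 -4| = 2·(-8 − 1) = -18
  − (-3) · |1 1; 2 -4| = −(-3)·(-4 − 2) = -18
  + 2 · |1 2; 2 1| = 2·(1 − 4) = -6
Sum: (-18) + (-18) + (-6) = -42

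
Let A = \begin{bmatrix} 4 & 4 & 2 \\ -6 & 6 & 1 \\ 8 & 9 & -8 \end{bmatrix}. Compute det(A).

Expand along row 1:
  + 4 · |6 1; 9 -8| = 4·(-48 − 9) = -228
  − 4 · |-6 1; 8 -8| = −4·(48 − 8) = -160
  + 2 · |-6 6; 8 9| = 2·(-54 − 48) = -204
Sum: (-228) + (-160) + (-204) = -592

-592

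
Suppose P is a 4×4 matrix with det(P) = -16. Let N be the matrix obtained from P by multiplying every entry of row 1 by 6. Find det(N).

-96

Scaling one row by 6 multiplies the determinant by 6.
det(N) = (6)·(-16) = -96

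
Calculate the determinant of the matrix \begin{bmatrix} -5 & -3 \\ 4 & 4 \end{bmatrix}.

-8

det = (-5)·4 − (-3)·4 = -20 − (-12) = -8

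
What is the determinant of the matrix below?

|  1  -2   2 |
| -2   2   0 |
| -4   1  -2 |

16

Expand along column 3:
  + 2 · |-2 2; -4 1| = 2·(-2 − (-8)) = 12
  + (-2) · |1 -2; -2 2| = (-2)·(2 − 4) = 4
Sum: (12) + (4) = 16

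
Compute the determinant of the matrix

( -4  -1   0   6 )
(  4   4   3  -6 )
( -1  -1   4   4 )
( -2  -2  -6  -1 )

The determinant is 93.

Expand along row 1 (it has 1 zero):
  + (-4) · M_11   where M_11 = det([4 3 -6; -1 4 4; -2 -6 -1]) = -31
  − (-1) · M_12   where M_12 = det([4 3 -6; -1 4 4; -2 -6 -1]) = -31
  − (6) · M_14   where M_14 = det([4 4 3; -1 -1 4; -2 -2 -6]) = 0
det = (+1)·(-4)·(-31) + (-1)·(-1)·(-31) + (-1)·(6)·(0) = 93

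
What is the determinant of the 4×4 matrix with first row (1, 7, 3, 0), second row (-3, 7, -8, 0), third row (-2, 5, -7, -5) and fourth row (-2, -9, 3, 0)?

1235

Expand along column 4 (it has 3 zeros):
  − (-5) · M_34   where M_34 = det([1 7 3; -3 7 -8; -2 -9 3]) = 247
det = (-1)·(-5)·(247) = 1235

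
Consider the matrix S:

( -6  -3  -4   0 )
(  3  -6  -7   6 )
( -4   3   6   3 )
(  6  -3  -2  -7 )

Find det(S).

Expand along row 1 (it has 1 zero):
  + (-6) · M_11   where M_11 = det([-6 -7 6; 3 6 3; -3 -2 -7]) = 204
  − (-3) · M_12   where M_12 = det([3 -7 6; -4 6 3; 6 -2 -7]) = -206
  + (-4) · M_13   where M_13 = det([3 -6 6; -4 3 3; 6 -3 -7]) = -12
det = (+1)·(-6)·(204) + (-1)·(-3)·(-206) + (+1)·(-4)·(-12) = -1794

det(S) = -1794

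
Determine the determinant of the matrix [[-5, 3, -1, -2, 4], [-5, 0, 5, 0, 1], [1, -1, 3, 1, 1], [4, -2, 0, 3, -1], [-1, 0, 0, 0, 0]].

36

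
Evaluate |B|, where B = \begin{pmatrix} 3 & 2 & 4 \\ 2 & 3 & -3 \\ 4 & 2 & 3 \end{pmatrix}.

Expand along row 1:
  + 3 · |3 -3; 2 3| = 3·(9 − (-6)) = 45
  − 2 · |2 -3; 4 3| = −2·(6 − (-12)) = -36
  + 4 · |2 3; 4 2| = 4·(4 − 12) = -32
Sum: (45) + (-36) + (-32) = -23

The determinant is -23.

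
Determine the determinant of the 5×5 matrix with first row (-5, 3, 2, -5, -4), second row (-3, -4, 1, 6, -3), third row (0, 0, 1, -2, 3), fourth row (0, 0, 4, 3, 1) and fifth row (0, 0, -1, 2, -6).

-957

The matrix is block upper-triangular with a 2×2 block and a 3×3 block on the diagonal, so its determinant equals the product of the determinants of the diagonal blocks.
det of the 2×2 block = 29
det of the 3×3 block = -33
det = (29)·(-33) = -957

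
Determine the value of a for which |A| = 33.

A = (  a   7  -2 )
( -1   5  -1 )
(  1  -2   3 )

Expanding along the row containing a, det(A) is linear in a: det(A) = (13)·a + (20).
Set (13)·a + (20) = 33  ⇒  (13)·a = 13  ⇒  a = 1.

a = 1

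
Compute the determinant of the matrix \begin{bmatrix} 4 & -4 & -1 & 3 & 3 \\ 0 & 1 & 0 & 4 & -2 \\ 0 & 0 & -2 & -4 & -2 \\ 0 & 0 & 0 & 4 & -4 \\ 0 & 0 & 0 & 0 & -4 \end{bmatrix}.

128

The matrix is upper triangular, so the determinant is the product of the diagonal entries:
det = (4) · (1) · (-2) · (4) · (-4) = 128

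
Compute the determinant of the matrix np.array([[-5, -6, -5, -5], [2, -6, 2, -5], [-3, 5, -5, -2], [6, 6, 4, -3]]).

154

Expand along row 1:
  + (-5) · M_11   where M_11 = det([-6 2 -5; 5 -5 -2; 6 4 -3]) = -382
  − (-6) · M_12   where M_12 = det([2 2 -5; -3 -5 -2; 6 4 -3]) = -86
  + (-5) · M_13   where M_13 = det([2 -6 -5; -3 5 -2; 6 6 -3]) = 360
  − (-5) · M_14   where M_14 = det([2 -6 2; -3 5 -5; 6 6 4]) = 112
det = (+1)·(-5)·(-382) + (-1)·(-6)·(-86) + (+1)·(-5)·(360) + (-1)·(-5)·(112) = 154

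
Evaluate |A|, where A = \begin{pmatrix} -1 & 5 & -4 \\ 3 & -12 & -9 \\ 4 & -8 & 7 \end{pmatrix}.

Expand along row 1:
  + (-1) · |-12 -9; -8 7| = (-1)·(-84 − 72) = 156
  − 5 · |3 -9; 4 7| = −5·(21 − (-36)) = -285
  + (-4) · |3 -12; 4 -8| = (-4)·(-24 − (-48)) = -96
Sum: (156) + (-285) + (-96) = -225

|A| = -225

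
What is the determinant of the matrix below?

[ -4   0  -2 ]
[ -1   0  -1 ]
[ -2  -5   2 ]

Expand along column 2:
  − (-5) · |-4 -2; -1 -1| = −(-5)·(4 − 2) = 10

The determinant is 10.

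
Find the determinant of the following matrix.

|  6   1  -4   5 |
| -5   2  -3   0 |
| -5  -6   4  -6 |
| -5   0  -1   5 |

Expand along row 2 (it has 1 zero):
  − (-5) · M_21   where M_21 = det([1 -4 5; -6 4 -6; 0 -1 5]) = -76
  + (2) · M_22   where M_22 = det([6 -4 5; -5 4 -6; -5 -1 5]) = -11
  − (-3) · M_23   where M_23 = det([6 1 5; -5 -6 -6; -5 0 5]) = -275
det = (-1)·(-5)·(-76) + (+1)·(2)·(-11) + (-1)·(-3)·(-275) = -1227

-1227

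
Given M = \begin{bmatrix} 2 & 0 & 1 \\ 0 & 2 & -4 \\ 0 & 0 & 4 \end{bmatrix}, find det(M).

M is upper triangular, so det(M) is the product of the diagonal entries:
det = (2) · (2) · (4) = 16

16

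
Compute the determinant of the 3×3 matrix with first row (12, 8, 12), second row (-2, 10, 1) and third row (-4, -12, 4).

Expand along column 1:
  + 12 · |10 1; -12 4| = 12·(40 − (-12)) = 624
  − (-2) · |8 12; -12 4| = −(-2)·(32 − (-144)) = 352
  + (-4) · |8 12; 10 1| = (-4)·(8 − 120) = 448
Sum: (624) + (352) + (448) = 1424

The determinant is 1424.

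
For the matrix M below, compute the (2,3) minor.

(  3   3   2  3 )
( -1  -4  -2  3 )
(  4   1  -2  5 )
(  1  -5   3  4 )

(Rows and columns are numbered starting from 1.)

Delete row 2 and column 3; the remaining 3×3 submatrix is [3 3 3; 4 1 5; 1 -5 4].
Its determinant is -9.

The minor is -9.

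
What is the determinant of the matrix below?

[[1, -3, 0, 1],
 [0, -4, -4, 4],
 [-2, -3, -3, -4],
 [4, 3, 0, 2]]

The determinant is 348.

Expand along column 3 (it has 2 zeros):
  − (-4) · M_23   where M_23 = det([1 -3 1; -2 -3 -4; 4 3 2]) = 48
  + (-3) · M_33   where M_33 = det([1 -3 1; 0 -4 4; 4 3 2]) = -52
det = (-1)·(-4)·(48) + (+1)·(-3)·(-52) = 348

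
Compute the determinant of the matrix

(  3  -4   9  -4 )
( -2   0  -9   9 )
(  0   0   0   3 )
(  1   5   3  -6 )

-171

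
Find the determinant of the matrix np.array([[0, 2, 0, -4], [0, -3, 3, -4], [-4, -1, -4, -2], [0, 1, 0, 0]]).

The determinant is -48.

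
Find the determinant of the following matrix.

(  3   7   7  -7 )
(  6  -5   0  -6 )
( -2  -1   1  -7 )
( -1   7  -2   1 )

The determinant is 3337.

Expand along row 2 (it has 1 zero):
  − (6) · M_21   where M_21 = det([7 7 -7; -1 1 -7; 7 -2 1]) = -392
  + (-5) · M_22   where M_22 = det([3 7 -7; -2 1 -7; -1 -2 1]) = -11
  + (-6) · M_24   where M_24 = det([3 7 7; -2 -1 1; -1 7 -2]) = -155
det = (-1)·(6)·(-392) + (+1)·(-5)·(-11) + (+1)·(-6)·(-155) = 3337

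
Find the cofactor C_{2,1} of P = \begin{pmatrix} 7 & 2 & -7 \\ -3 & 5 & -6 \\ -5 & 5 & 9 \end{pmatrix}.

Delete row 2 and column 1; the remaining 2×2 submatrix is [2 -7; 5 9].
Its determinant is 2·9 − (-7)·5 = 53.
The cofactor carries sign (−1)^(2+1) = −1, so C_{2,1} = −(53) = -53.

The cofactor is -53.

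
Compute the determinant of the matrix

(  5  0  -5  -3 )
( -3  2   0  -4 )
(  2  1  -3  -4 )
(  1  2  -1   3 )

Expand along row 1 (it has 1 zero):
  + (5) · M_11   where M_11 = det([2 0 -4; 1 -3 -4; 2 -1 3]) = -46
  + (-5) · M_13   where M_13 = det([-3 2 -4; 2 1 -4; 1 2 3]) = -65
  − (-3) · M_14   where M_14 = det([-3 2 0; 2 1 -3; 1 2 -1]) = -17
det = (+1)·(5)·(-46) + (+1)·(-5)·(-65) + (-1)·(-3)·(-17) = 44

44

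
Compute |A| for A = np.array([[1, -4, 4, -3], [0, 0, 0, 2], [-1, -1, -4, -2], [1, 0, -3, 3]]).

The determinant is 70.

Expand along row 2 (it has 3 zeros):
  + (2) · M_24   where M_24 = det([1 -4 4; -1 -1 -4; 1 0 -3]) = 35
det = (+1)·(2)·(35) = 70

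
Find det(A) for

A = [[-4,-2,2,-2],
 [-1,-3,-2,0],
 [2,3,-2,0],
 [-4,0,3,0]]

Expand along column 4 (it has 3 zeros):
  − (-2) · M_14   where M_14 = det([-1 -3 -2; 2 3 -2; -4 0 3]) = -39
det = (-1)·(-2)·(-39) = -78

-78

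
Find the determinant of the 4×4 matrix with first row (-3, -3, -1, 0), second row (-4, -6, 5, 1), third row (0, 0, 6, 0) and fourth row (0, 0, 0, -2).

-72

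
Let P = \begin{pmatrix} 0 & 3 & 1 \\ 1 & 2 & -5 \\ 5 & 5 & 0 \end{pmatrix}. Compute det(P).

The determinant is -80.

Expand along column 1:
  − 1 · |3 1; 5 0| = −1·(0 − 5) = 5
  + 5 · |3 1; 2 -5| = 5·(-15 − 2) = -85
Sum: (5) + (-85) = -80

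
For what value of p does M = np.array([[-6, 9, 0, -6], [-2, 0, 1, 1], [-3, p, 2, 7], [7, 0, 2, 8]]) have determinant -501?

p = 2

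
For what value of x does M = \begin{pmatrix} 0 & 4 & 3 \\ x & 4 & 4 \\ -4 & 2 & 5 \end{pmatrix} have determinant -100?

6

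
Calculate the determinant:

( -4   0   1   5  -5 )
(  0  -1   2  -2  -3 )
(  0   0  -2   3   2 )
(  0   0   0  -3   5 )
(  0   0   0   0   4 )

The determinant is 96.

The matrix is upper triangular, so the determinant is the product of the diagonal entries:
det = (-4) · (-1) · (-2) · (-3) · (4) = 96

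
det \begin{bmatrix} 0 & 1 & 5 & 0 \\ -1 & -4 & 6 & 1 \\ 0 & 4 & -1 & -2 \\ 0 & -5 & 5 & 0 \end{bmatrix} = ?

60

Expand along column 1 (it has 3 zeros):
  − (-1) · M_21   where M_21 = det([1 5 0; 4 -1 -2; -5 5 0]) = 60
det = (-1)·(-1)·(60) = 60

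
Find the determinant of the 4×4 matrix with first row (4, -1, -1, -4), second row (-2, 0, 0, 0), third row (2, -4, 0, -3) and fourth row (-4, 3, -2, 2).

Expand along row 2 (it has 3 zeros):
  − (-2) · M_21   where M_21 = det([-1 -1 -4; -4 0 -3; 3 -2 2]) = -25
det = (-1)·(-2)·(-25) = -50

-50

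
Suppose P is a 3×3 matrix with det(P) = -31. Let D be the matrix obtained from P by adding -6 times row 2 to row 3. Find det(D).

|D| = -31

Adding a multiple of one row to another leaves the determinant unchanged.
det(D) = (1)·(-31) = -31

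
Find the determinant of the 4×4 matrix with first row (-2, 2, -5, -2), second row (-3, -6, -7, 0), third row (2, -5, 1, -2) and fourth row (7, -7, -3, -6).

Expand along row 2 (it has 1 zero):
  − (-3) · M_21   where M_21 = det([2 -5 -2; -5 1 -2; -7 -3 -6]) = 12
  + (-6) · M_22   where M_22 = det([-2 -5 -2; 2 1 -2; 7 -3 -6]) = 60
  − (-7) · M_23   where M_23 = det([-2 2 -2; 2 -5 -2; 7 -7 -6]) = -78
det = (-1)·(-3)·(12) + (+1)·(-6)·(60) + (-1)·(-7)·(-78) = -870

-870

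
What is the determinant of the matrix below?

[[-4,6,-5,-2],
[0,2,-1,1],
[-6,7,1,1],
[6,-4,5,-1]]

Expand along row 2 (it has 1 zero):
  + (2) · M_22   where M_22 = det([-4 -5 -2; -6 1 1; 6 5 -1]) = 96
  − (-1) · M_23   where M_23 = det([-4 6 -2; -6 7 1; 6 -4 -1]) = 48
  + (1) · M_24   where M_24 = det([-4 6 -5; -6 7 1; 6 -4 5]) = 150
det = (+1)·(2)·(96) + (-1)·(-1)·(48) + (+1)·(1)·(150) = 390

390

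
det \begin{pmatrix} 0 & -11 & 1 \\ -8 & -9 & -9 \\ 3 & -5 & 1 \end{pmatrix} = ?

276

Expand along row 1:
  − (-11) · |-8 -9; 3 1| = −(-11)·(-8 − (-27)) = 209
  + 1 · |-8 -9; 3 -5| = 1·(40 − (-27)) = 67
Sum: (209) + (67) = 276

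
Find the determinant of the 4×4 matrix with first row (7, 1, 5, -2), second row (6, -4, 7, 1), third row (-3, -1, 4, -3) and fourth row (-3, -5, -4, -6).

2490

Expand along row 1:
  + (7) · M_11   where M_11 = det([-4 7 1; -1 4 -3; -5 -4 -6]) = 231
  − (1) · M_12   where M_12 = det([6 7 1; -3 4 -3; -3 -4 -6]) = -255
  + (5) · M_13   where M_13 = det([6 -4 1; -3 -1 -3; -3 -5 -6]) = -6
  − (-2) · M_14   where M_14 = det([6 -4 7; -3 -1 4; -3 -5 -4]) = 324
det = (+1)·(7)·(231) + (-1)·(1)·(-255) + (+1)·(5)·(-6) + (-1)·(-2)·(324) = 2490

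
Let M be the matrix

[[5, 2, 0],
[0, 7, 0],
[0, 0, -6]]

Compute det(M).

The determinant is -210.

M is upper triangular, so det(M) is the product of the diagonal entries:
det = (5) · (7) · (-6) = -210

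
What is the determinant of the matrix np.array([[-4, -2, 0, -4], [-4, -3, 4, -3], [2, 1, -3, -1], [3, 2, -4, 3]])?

The determinant is -30.

Expand along row 1 (it has 1 zero):
  + (-4) · M_11   where M_11 = det([-3 4 -3; 1 -3 -1; 2 -4 3]) = 13
  − (-2) · M_12   where M_12 = det([-4 4 -3; 2 -3 -1; 3 -4 3]) = 13
  − (-4) · M_14   where M_14 = det([-4 -3 4; 2 1 -3; 3 2 -4]) = -1
det = (+1)·(-4)·(13) + (-1)·(-2)·(13) + (-1)·(-4)·(-1) = -30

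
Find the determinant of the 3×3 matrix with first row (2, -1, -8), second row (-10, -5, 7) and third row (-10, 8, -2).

Expand along column 1:
  + 2 · |-5 7; 8 -2| = 2·(10 − 56) = -92
  − (-10) · |-1 -8; 8 -2| = −(-10)·(2 − (-64)) = 660
  + (-10) · |-1 -8; -5 7| = (-10)·(-7 − 40) = 470
Sum: (-92) + (660) + (470) = 1038

The determinant is 1038.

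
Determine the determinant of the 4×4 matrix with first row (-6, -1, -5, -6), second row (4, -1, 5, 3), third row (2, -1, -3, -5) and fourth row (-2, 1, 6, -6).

Expand along row 1:
  + (-6) · M_11   where M_11 = det([-1 5 3; -1 -3 -5; 1 6 -6]) = -112
  − (-1) · M_12   where M_12 = det([4 5 3; 2 -3 -5; -2 6 -6]) = 320
  + (-5) · M_13   where M_13 = det([4 -1 3; 2 -1 -5; -2 1 -6]) = 22
  − (-6) · M_14   where M_14 = det([4 -1 5; 2 -1 -3; -2 1 6]) = -6
det = (+1)·(-6)·(-112) + (-1)·(-1)·(320) + (+1)·(-5)·(22) + (-1)·(-6)·(-6) = 846

846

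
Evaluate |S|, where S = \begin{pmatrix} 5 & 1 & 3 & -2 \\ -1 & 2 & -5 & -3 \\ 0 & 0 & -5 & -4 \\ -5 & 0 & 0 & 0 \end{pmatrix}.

Expand along row 4 (it has 3 zeros):
  − (-5) · M_41   where M_41 = det([1 3 -2; 2 -5 -3; 0 -5 -4]) = 49
det = (-1)·(-5)·(49) = 245

245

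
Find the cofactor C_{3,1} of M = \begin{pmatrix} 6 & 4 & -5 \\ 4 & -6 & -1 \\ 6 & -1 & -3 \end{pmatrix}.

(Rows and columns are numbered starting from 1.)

Delete row 3 and column 1; the remaining 2×2 submatrix is [4 -5; -6 -1].
Its determinant is 4·(-1) − (-5)·(-6) = -34.
The cofactor carries sign (−1)^(3+1) = +1, so C_{3,1} = +(-34) = -34.

-34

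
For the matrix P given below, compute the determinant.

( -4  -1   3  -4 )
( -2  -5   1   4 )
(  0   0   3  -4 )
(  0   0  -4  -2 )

-396

P is block upper-triangular with a 2×2 block and a 2×2 block on the diagonal, so its determinant equals the product of the determinants of the diagonal blocks.
det of the 2×2 block = 18
det of the 2×2 block = -22
det = (18)·(-22) = -396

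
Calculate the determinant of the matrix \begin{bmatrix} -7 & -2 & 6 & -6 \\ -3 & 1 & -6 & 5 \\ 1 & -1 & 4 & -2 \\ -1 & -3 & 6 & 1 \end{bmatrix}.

-48

Expand along row 1:
  + (-7) · M_11   where M_11 = det([1 -6 5; -1 4 -2; -3 6 1]) = 4
  − (-2) · M_12   where M_12 = det([-3 -6 5; 1 4 -2; -1 6 1]) = -4
  + (6) · M_13   where M_13 = det([-3 1 5; 1 -1 -2; -1 -3 1]) = 2
  − (-6) · M_14   where M_14 = det([-3 1 -6; 1 -1 4; -1 -3 6]) = -4
det = (+1)·(-7)·(4) + (-1)·(-2)·(-4) + (+1)·(6)·(2) + (-1)·(-6)·(-4) = -48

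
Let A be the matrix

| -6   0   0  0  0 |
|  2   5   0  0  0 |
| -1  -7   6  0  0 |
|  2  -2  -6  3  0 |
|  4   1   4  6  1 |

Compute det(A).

|A| = -540

A is lower triangular, so det(A) is the product of the diagonal entries:
det = (-6) · (5) · (6) · (3) · (1) = -540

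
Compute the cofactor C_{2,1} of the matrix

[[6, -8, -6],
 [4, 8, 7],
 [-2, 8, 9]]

The cofactor is 24.

Delete row 2 and column 1; the remaining 2×2 submatrix is [-8 -6; 8 9].
Its determinant is (-8)·9 − (-6)·8 = -24.
The cofactor carries sign (−1)^(2+1) = −1, so C_{2,1} = −(-24) = 24.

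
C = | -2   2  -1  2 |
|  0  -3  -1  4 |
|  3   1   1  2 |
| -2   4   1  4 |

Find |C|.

Expand along row 2 (it has 1 zero):
  + (-3) · M_22   where M_22 = det([-2 -1 2; 3 1 2; -2 1 4]) = 22
  − (-1) · M_23   where M_23 = det([-2 2 2; 3 1 2; -2 4 4]) = 4
  + (4) · M_24   where M_24 = det([-2 2 -1; 3 1 1; -2 4 1]) = -18
det = (+1)·(-3)·(22) + (-1)·(-1)·(4) + (+1)·(4)·(-18) = -134

-134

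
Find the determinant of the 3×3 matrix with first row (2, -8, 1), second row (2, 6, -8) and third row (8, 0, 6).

632

Expand along column 2:
  − (-8) · |2 -8; 8 6| = −(-8)·(12 − (-64)) = 608
  + 6 · |2 1; 8 6| = 6·(12 − 8) = 24
Sum: (608) + (24) = 632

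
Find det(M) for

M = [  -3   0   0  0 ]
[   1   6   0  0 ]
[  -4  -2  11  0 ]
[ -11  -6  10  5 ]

|M| = -990

M is lower triangular, so det(M) is the product of the diagonal entries:
det = (-3) · (6) · (11) · (5) = -990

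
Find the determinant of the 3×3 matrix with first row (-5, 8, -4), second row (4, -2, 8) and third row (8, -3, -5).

Expand along row 1:
  + (-5) · |-2 8; -3 -5| = (-5)·(10 − (-24)) = -170
  − 8 · |4 8; 8 -5| = −8·(-20 − 64) = 672
  + (-4) · |4 -2; 8 -3| = (-4)·(-12 − (-16)) = -16
Sum: (-170) + (672) + (-16) = 486

486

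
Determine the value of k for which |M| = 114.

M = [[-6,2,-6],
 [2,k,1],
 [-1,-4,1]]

-8

Expanding along the column containing k, det(M) is linear in k: det(M) = (-12)·k + (18).
Set (-12)·k + (18) = 114  ⇒  (-12)·k = 96  ⇒  k = -8.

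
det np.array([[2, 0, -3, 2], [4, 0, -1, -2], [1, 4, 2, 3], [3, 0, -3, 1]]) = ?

The determinant is 8.

Expand along column 2 (it has 3 zeros):
  − (4) · M_32   where M_32 = det([2 -3 2; 4 -1 -2; 3 -3 1]) = -2
det = (-1)·(4)·(-2) = 8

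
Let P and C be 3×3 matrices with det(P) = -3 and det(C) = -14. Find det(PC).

42

det(PC) = det(P)·det(C) = (-3)·(-14) = 42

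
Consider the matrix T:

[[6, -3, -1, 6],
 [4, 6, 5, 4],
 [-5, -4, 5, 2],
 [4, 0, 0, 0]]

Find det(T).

The determinant is -1432.

Expand along row 4 (it has 3 zeros):
  − (4) · M_41   where M_41 = det([-3 -1 6; 6 5 4; -4 5 2]) = 358
det = (-1)·(4)·(358) = -1432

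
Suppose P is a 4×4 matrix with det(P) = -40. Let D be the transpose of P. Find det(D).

det(D) = -40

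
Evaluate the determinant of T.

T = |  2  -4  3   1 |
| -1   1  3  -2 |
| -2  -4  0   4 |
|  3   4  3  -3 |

Expand along row 3 (it has 1 zero):
  + (-2) · M_31   where M_31 = det([-4 3 1; 1 3 -2; 4 3 -3]) = -12
  − (-4) · M_32   where M_32 = det([2 3 1; -1 3 -2; 3 3 -3]) = -45
  − (4) · M_34   where M_34 = det([2 -4 3; -1 1 3; 3 4 3]) = -87
det = (+1)·(-2)·(-12) + (-1)·(-4)·(-45) + (-1)·(4)·(-87) = 192

192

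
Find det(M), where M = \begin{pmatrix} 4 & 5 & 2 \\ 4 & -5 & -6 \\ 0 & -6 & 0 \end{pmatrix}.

|M| = -192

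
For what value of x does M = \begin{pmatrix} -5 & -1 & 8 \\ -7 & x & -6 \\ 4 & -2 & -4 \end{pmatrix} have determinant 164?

x = 5

Expanding along the row containing x, det(M) is linear in x: det(M) = (-12)·x + (224).
Set (-12)·x + (224) = 164  ⇒  (-12)·x = -60  ⇒  x = 5.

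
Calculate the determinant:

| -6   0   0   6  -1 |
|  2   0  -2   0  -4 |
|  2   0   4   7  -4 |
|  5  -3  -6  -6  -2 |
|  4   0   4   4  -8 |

Expand along column 2 (it has 4 zeros):
  + (-3) · M_42   where M_42 = det([-6 0 6 -1; 2 -2 0 -4; 2 4 7 -4; 4 4 4 -8]) = -832
det = (+1)·(-3)·(-832) = 2496

The determinant is 2496.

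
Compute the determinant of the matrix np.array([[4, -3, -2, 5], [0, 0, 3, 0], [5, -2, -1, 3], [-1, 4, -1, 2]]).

The determinant is -195.

Expand along row 2 (it has 3 zeros):
  − (3) · M_23   where M_23 = det([4 -3 5; 5 -2 3; -1 4 2]) = 65
det = (-1)·(3)·(65) = -195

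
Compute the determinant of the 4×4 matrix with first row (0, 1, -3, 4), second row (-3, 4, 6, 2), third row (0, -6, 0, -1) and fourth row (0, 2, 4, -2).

-150

Expand along column 1 (it has 3 zeros):
  − (-3) · M_21   where M_21 = det([1 -3 4; -6 0 -1; 2 4 -2]) = -50
det = (-1)·(-3)·(-50) = -150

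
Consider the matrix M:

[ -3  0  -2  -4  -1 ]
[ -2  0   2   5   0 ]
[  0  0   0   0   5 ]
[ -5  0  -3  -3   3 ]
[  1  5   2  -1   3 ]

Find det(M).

Expand along row 3 (it has 4 zeros):
  + (5) · M_35   where M_35 = det([-3 0 -2 -4; -2 0 2 5; -5 0 -3 -3; 1 5 2 -1]) = -145
det = (+1)·(5)·(-145) = -725

det(M) = -725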